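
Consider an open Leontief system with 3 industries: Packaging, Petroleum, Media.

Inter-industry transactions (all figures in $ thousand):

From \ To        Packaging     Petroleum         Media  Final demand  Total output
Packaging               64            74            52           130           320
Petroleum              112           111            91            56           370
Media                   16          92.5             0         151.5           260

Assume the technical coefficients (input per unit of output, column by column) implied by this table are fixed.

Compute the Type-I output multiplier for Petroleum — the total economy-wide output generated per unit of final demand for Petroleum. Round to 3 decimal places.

Technical coefficients a_ij = z_ij / X_j:
  a_11 = 64/320 = 0.20, a_21 = 112/320 = 0.35, a_31 = 16/320 = 0.05
  a_12 = 74/370 = 0.20, a_22 = 111/370 = 0.30, a_32 = 92.5/370 = 0.25
  a_13 = 52/260 = 0.20, a_23 = 91/260 = 0.35, a_33 = 0/260 = 0.00
I − A =
  [   0.80    -0.20    -0.20]
  [  -0.35     0.70    -0.35]
  [  -0.05    -0.25     1.00]
Cofactors of I−A, C_ij = (−1)^(i+j)·(minor ij) (rows/columns in the sector order above):
  C_11 = (0.70)(1.00) − (-0.35)(-0.25) = 0.6125
  C_12 = −[(-0.35)(1.00) − (-0.35)(-0.05)] = 0.3675
  C_13 = (-0.35)(-0.25) − (0.70)(-0.05) = 0.1225
  C_21 = −[(-0.20)(1.00) − (-0.20)(-0.25)] = 0.2500
  C_22 = (0.80)(1.00) − (-0.20)(-0.05) = 0.7900
  C_23 = −[(0.80)(-0.25) − (-0.20)(-0.05)] = 0.2100
  C_31 = (-0.20)(-0.35) − (-0.20)(0.70) = 0.2100
  C_32 = −[(0.80)(-0.35) − (-0.20)(-0.35)] = 0.3500
  C_33 = (0.80)(0.70) − (-0.20)(-0.35) = 0.4900
det(I−A) = Σ_j (I−A)_1j·C_1j = (0.80)(0.6125) + (-0.20)(0.3675) + (-0.20)(0.1225) = 0.3920
adj(I−A) = Cᵀ =
  [ 0.6125   0.2500   0.2100]
  [ 0.3675   0.7900   0.3500]
  [ 0.1225   0.2100   0.4900]
(I − A)⁻¹ = adj(I−A) / det(I−A) ≈
  [   1.5625     0.6378     0.5357]
  [   0.9375     2.0153     0.8929]
  [   0.3125     0.5357     1.2500]
The output multiplier for sector j is the column-j sum of the Leontief inverse (I − A)⁻¹ = adj(I−A) / det(I−A).
Column 2 of adj(I−A): (0.2500, 0.7900, 0.2100); det(I−A) = 0.3920.
m_2 = (0.2500 + 0.7900 + 0.2100) / 0.3920 = 1.25 / 0.3920 ≈ 3.189.

m_2 = 3.189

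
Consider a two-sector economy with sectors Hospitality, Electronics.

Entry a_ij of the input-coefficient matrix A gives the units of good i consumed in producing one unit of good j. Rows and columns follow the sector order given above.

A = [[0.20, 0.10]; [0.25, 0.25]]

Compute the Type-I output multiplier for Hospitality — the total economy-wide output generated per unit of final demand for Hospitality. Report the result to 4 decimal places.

I − A =
  [   0.80    -0.10]
  [  -0.25     0.75]
det(I−A) = (0.80)(0.75) − (-0.10)(-0.25) = 0.5750
adj(I−A) = [[0.75, 0.10], [0.25, 0.80]]
(I − A)⁻¹ = adj(I−A) / det(I−A) ≈
  [   1.30435     0.17391]
  [   0.43478     1.39130]
The output multiplier for sector j is the column-j sum of the Leontief inverse (I − A)⁻¹ = adj(I−A) / det(I−A).
Column 1 of adj(I−A): (0.75, 0.25); det(I−A) = 0.5750.
m_1 = (0.75 + 0.25) / 0.5750 = 1.00 / 0.5750 ≈ 1.7391.

m_1 = 1.7391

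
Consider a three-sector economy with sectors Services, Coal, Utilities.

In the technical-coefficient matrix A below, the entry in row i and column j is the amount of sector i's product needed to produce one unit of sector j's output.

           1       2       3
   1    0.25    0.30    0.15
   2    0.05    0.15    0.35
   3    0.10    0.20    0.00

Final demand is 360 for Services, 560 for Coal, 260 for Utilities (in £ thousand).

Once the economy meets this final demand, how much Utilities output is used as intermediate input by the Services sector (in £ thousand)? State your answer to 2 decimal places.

I − A =
  [   0.75    -0.30    -0.15]
  [  -0.05     0.85    -0.35]
  [  -0.10    -0.20     1.00]
Cofactors of I−A, C_ij = (−1)^(i+j)·(minor ij) (rows/columns in the sector order above):
  C_11 = (0.85)(1.00) − (-0.35)(-0.20) = 0.7800
  C_12 = −[(-0.05)(1.00) − (-0.35)(-0.10)] = 0.0850
  C_13 = (-0.05)(-0.20) − (0.85)(-0.10) = 0.0950
  C_21 = −[(-0.30)(1.00) − (-0.15)(-0.20)] = 0.3300
  C_22 = (0.75)(1.00) − (-0.15)(-0.10) = 0.7350
  C_23 = −[(0.75)(-0.20) − (-0.30)(-0.10)] = 0.1800
  C_31 = (-0.30)(-0.35) − (-0.15)(0.85) = 0.2325
  C_32 = −[(0.75)(-0.35) − (-0.15)(-0.05)] = 0.2700
  C_33 = (0.75)(0.85) − (-0.30)(-0.05) = 0.6225
det(I−A) = Σ_j (I−A)_1j·C_1j = (0.75)(0.7800) + (-0.30)(0.0850) + (-0.15)(0.0950) = 0.54525
adj(I−A) = Cᵀ =
  [ 0.7800   0.3300   0.2325]
  [ 0.0850   0.7350   0.2700]
  [ 0.0950   0.1800   0.6225]
(I − A)⁻¹ = adj(I−A) / det(I−A) ≈
  [   1.4305     0.6052     0.4264]
  [   0.1559     1.3480     0.4952]
  [   0.1742     0.3301     1.1417]
First solve x = (I − A)⁻¹ d = adj(I−A)·d / det(I−A); in particular x_1 = (0.7800·360 + 0.3300·560 + 0.2325·260) / 0.54525 = 526.05 / 0.54525 ≈ 964.7868.
Intermediate flow from 3 to 1: z_31 = a_31 · x_1 = 0.10 × 526.05 / 0.54525 = 52.605 / 0.54525 ≈ 96.48.

z_31 = 96.48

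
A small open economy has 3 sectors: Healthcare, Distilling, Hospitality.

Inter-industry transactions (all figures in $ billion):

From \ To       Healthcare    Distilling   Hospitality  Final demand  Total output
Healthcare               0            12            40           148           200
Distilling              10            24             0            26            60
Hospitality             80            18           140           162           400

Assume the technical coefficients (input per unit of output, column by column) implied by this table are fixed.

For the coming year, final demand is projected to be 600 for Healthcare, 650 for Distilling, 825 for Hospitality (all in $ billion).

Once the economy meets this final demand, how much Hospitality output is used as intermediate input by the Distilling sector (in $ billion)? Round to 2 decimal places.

Technical coefficients a_ij = z_ij / X_j:
  a_11 = 0/200 = 0.00, a_21 = 10/200 = 0.05, a_31 = 80/200 = 0.40
  a_12 = 12/60 = 0.20, a_22 = 24/60 = 0.40, a_32 = 18/60 = 0.30
  a_13 = 40/400 = 0.10, a_23 = 0/400 = 0.00, a_33 = 140/400 = 0.35
I − A =
  [   1.00    -0.20    -0.10]
  [  -0.05     0.60     0.00]
  [  -0.40    -0.30     0.65]
Cofactors of I−A, C_ij = (−1)^(i+j)·(minor ij) (rows/columns in the sector order above):
  C_11 = (0.60)(0.65) − (0.00)(-0.30) = 0.3900
  C_12 = −[(-0.05)(0.65) − (0.00)(-0.40)] = 0.0325
  C_13 = (-0.05)(-0.30) − (0.60)(-0.40) = 0.2550
  C_21 = −[(-0.20)(0.65) − (-0.10)(-0.30)] = 0.1600
  C_22 = (1.00)(0.65) − (-0.10)(-0.40) = 0.6100
  C_23 = −[(1.00)(-0.30) − (-0.20)(-0.40)] = 0.3800
  C_31 = (-0.20)(0.00) − (-0.10)(0.60) = 0.0600
  C_32 = −[(1.00)(0.00) − (-0.10)(-0.05)] = 0.0050
  C_33 = (1.00)(0.60) − (-0.20)(-0.05) = 0.5900
det(I−A) = Σ_j (I−A)_1j·C_1j = (1.00)(0.3900) + (-0.20)(0.0325) + (-0.10)(0.2550) = 0.3580
adj(I−A) = Cᵀ =
  [ 0.3900   0.1600   0.0600]
  [ 0.0325   0.6100   0.0050]
  [ 0.2550   0.3800   0.5900]
(I − A)⁻¹ = adj(I−A) / det(I−A) ≈
  [   1.0894     0.4469     0.1676]
  [   0.0908     1.7039     0.0140]
  [   0.7123     1.0615     1.6480]
First solve x = (I − A)⁻¹ d = adj(I−A)·d / det(I−A); in particular x_2 = (0.0325·600 + 0.6100·650 + 0.0050·825) / 0.3580 = 420.125 / 0.3580 ≈ 1173.5335.
Intermediate flow from 3 to 2: z_32 = a_32 · x_2 = 0.30 × 420.125 / 0.3580 = 126.0375 / 0.3580 ≈ 352.06.

z_32 = 352.06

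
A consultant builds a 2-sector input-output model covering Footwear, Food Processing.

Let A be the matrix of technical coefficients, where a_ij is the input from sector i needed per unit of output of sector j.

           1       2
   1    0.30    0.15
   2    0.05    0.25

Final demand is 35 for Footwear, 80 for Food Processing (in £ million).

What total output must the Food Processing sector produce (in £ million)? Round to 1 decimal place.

I − A =
  [   0.70    -0.15]
  [  -0.05     0.75]
det(I−A) = (0.70)(0.75) − (-0.15)(-0.05) = 0.5175
adj(I−A) = [[0.75, 0.15], [0.05, 0.70]]
(I − A)⁻¹ = adj(I−A) / det(I−A) ≈
  [   1.4493     0.2899]
  [   0.0966     1.3527]
x = (I − A)⁻¹ d = adj(I−A)·d / det(I−A), with det(I−A) = 0.5175:
  x_1 = (0.75·35 + 0.15·80) / 0.5175 = 38.25 / 0.5175 ≈ 73.9
  x_2 = (0.05·35 + 0.70·80) / 0.5175 = 57.75 / 0.5175 ≈ 111.6

x_2 = 111.6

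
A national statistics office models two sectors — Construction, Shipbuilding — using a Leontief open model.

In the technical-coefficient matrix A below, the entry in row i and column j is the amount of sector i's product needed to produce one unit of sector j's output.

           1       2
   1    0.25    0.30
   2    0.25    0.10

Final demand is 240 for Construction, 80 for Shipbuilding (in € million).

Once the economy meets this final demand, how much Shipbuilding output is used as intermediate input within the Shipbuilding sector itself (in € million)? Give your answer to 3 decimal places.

z_22 = 20.000

I − A =
  [   0.75    -0.30]
  [  -0.25     0.90]
det(I−A) = (0.75)(0.90) − (-0.30)(-0.25) = 0.6000
adj(I−A) = [[0.90, 0.30], [0.25, 0.75]]
(I − A)⁻¹ = adj(I−A) / det(I−A) ≈
  [   1.5000     0.5000]
  [   0.4167     1.2500]
First solve x = (I − A)⁻¹ d = adj(I−A)·d / det(I−A); in particular x_2 = (0.25·240 + 0.75·80) / 0.6000 = 120.00 / 0.6000 = 200.00000.
Intermediate flow from 2 to 2: z_22 = a_22 · x_2 = 0.10 × 120.00 / 0.6000 = 12.00 / 0.6000 = 20.000.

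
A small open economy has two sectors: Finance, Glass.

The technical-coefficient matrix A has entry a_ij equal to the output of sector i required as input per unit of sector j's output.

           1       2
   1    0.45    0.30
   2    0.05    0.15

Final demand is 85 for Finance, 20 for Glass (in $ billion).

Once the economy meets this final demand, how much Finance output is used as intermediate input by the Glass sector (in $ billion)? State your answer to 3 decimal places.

z_12 = 10.110

I − A =
  [   0.55    -0.30]
  [  -0.05     0.85]
det(I−A) = (0.55)(0.85) − (-0.30)(-0.05) = 0.4525
adj(I−A) = [[0.85, 0.30], [0.05, 0.55]]
(I − A)⁻¹ = adj(I−A) / det(I−A) ≈
  [   1.8785     0.6630]
  [   0.1105     1.2155]
First solve x = (I − A)⁻¹ d = adj(I−A)·d / det(I−A); in particular x_2 = (0.05·85 + 0.55·20) / 0.4525 = 15.25 / 0.4525 ≈ 33.70166.
Intermediate flow from 1 to 2: z_12 = a_12 · x_2 = 0.30 × 15.25 / 0.4525 = 4.575 / 0.4525 ≈ 10.110.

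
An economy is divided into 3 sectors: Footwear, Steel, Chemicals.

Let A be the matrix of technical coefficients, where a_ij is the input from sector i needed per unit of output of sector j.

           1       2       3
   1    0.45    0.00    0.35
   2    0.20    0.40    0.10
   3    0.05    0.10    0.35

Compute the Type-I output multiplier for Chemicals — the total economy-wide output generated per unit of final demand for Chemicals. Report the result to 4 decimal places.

m_3 = 3.4726

I − A =
  [   0.55     0.00    -0.35]
  [  -0.20     0.60    -0.10]
  [  -0.05    -0.10     0.65]
Cofactors of I−A, C_ij = (−1)^(i+j)·(minor ij) (rows/columns in the sector order above):
  C_11 = (0.60)(0.65) − (-0.10)(-0.10) = 0.3800
  C_12 = −[(-0.20)(0.65) − (-0.10)(-0.05)] = 0.1350
  C_13 = (-0.20)(-0.10) − (0.60)(-0.05) = 0.0500
  C_21 = −[(0.00)(0.65) − (-0.35)(-0.10)] = 0.0350
  C_22 = (0.55)(0.65) − (-0.35)(-0.05) = 0.3400
  C_23 = −[(0.55)(-0.10) − (0.00)(-0.05)] = 0.0550
  C_31 = (0.00)(-0.10) − (-0.35)(0.60) = 0.2100
  C_32 = −[(0.55)(-0.10) − (-0.35)(-0.20)] = 0.1250
  C_33 = (0.55)(0.60) − (0.00)(-0.20) = 0.3300
det(I−A) = Σ_j (I−A)_1j·C_1j = (0.55)(0.3800) + (0.00)(0.1350) + (-0.35)(0.0500) = 0.1915
adj(I−A) = Cᵀ =
  [ 0.3800   0.0350   0.2100]
  [ 0.1350   0.3400   0.1250]
  [ 0.0500   0.0550   0.3300]
(I − A)⁻¹ = adj(I−A) / det(I−A) ≈
  [   1.98433     0.18277     1.09661]
  [   0.70496     1.77546     0.65274]
  [   0.26110     0.28721     1.72324]
The output multiplier for sector j is the column-j sum of the Leontief inverse (I − A)⁻¹ = adj(I−A) / det(I−A).
Column 3 of adj(I−A): (0.2100, 0.1250, 0.3300); det(I−A) = 0.1915.
m_3 = (0.2100 + 0.1250 + 0.3300) / 0.1915 = 0.665 / 0.1915 ≈ 3.4726.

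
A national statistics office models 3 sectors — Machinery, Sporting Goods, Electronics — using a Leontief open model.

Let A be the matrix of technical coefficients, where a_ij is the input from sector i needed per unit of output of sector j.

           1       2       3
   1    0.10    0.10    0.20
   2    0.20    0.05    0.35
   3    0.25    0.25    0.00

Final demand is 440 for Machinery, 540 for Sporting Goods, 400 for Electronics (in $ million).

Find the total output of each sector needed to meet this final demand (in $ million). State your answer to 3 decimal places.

I − A =
  [   0.90    -0.10    -0.20]
  [  -0.20     0.95    -0.35]
  [  -0.25    -0.25     1.00]
Cofactors of I−A, C_ij = (−1)^(i+j)·(minor ij) (rows/columns in the sector order above):
  C_11 = (0.95)(1.00) − (-0.35)(-0.25) = 0.8625
  C_12 = −[(-0.20)(1.00) − (-0.35)(-0.25)] = 0.2875
  C_13 = (-0.20)(-0.25) − (0.95)(-0.25) = 0.2875
  C_21 = −[(-0.10)(1.00) − (-0.20)(-0.25)] = 0.1500
  C_22 = (0.90)(1.00) − (-0.20)(-0.25) = 0.8500
  C_23 = −[(0.90)(-0.25) − (-0.10)(-0.25)] = 0.2500
  C_31 = (-0.10)(-0.35) − (-0.20)(0.95) = 0.2250
  C_32 = −[(0.90)(-0.35) − (-0.20)(-0.20)] = 0.3550
  C_33 = (0.90)(0.95) − (-0.10)(-0.20) = 0.8350
det(I−A) = Σ_j (I−A)_1j·C_1j = (0.90)(0.8625) + (-0.10)(0.2875) + (-0.20)(0.2875) = 0.6900
adj(I−A) = Cᵀ =
  [ 0.8625   0.1500   0.2250]
  [ 0.2875   0.8500   0.3550]
  [ 0.2875   0.2500   0.8350]
(I − A)⁻¹ = adj(I−A) / det(I−A) ≈
  [   1.2500     0.2174     0.3261]
  [   0.4167     1.2319     0.5145]
  [   0.4167     0.3623     1.2101]
x = (I − A)⁻¹ d = adj(I−A)·d / det(I−A), with det(I−A) = 0.6900:
  x_1 = (0.8625·440 + 0.1500·540 + 0.2250·400) / 0.6900 = 550.50 / 0.6900 ≈ 797.826
  x_2 = (0.2875·440 + 0.8500·540 + 0.3550·400) / 0.6900 = 727.50 / 0.6900 ≈ 1054.348
  x_3 = (0.2875·440 + 0.2500·540 + 0.8350·400) / 0.6900 = 595.50 / 0.6900 ≈ 863.043

x_1 = 797.826, x_2 = 1054.348, x_3 = 863.043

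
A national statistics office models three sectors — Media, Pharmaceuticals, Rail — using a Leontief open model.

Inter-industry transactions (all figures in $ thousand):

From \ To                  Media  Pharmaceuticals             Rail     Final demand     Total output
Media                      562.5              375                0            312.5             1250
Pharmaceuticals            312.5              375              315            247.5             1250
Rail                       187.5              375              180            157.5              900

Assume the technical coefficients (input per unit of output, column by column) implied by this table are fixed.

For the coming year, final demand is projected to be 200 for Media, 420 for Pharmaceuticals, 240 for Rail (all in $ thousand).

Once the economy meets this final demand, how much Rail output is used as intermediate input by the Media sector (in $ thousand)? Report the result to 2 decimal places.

Technical coefficients a_ij = z_ij / X_j:
  a_11 = 562.5/1250 = 0.45, a_21 = 312.5/1250 = 0.25, a_31 = 187.5/1250 = 0.15
  a_12 = 375/1250 = 0.30, a_22 = 375/1250 = 0.30, a_32 = 375/1250 = 0.30
  a_13 = 0/900 = 0.00, a_23 = 315/900 = 0.35, a_33 = 180/900 = 0.20
I − A =
  [   0.55    -0.30     0.00]
  [  -0.25     0.70    -0.35]
  [  -0.15    -0.30     0.80]
Cofactors of I−A, C_ij = (−1)^(i+j)·(minor ij) (rows/columns in the sector order above):
  C_11 = (0.70)(0.80) − (-0.35)(-0.30) = 0.4550
  C_12 = −[(-0.25)(0.80) − (-0.35)(-0.15)] = 0.2525
  C_13 = (-0.25)(-0.30) − (0.70)(-0.15) = 0.1800
  C_21 = −[(-0.30)(0.80) − (0.00)(-0.30)] = 0.2400
  C_22 = (0.55)(0.80) − (0.00)(-0.15) = 0.4400
  C_23 = −[(0.55)(-0.30) − (-0.30)(-0.15)] = 0.2100
  C_31 = (-0.30)(-0.35) − (0.00)(0.70) = 0.1050
  C_32 = −[(0.55)(-0.35) − (0.00)(-0.25)] = 0.1925
  C_33 = (0.55)(0.70) − (-0.30)(-0.25) = 0.3100
det(I−A) = Σ_j (I−A)_1j·C_1j = (0.55)(0.4550) + (-0.30)(0.2525) + (0.00)(0.1800) = 0.1745
adj(I−A) = Cᵀ =
  [ 0.4550   0.2400   0.1050]
  [ 0.2525   0.4400   0.1925]
  [ 0.1800   0.2100   0.3100]
(I − A)⁻¹ = adj(I−A) / det(I−A) ≈
  [   2.6074     1.3754     0.6017]
  [   1.4470     2.5215     1.1032]
  [   1.0315     1.2034     1.7765]
First solve x = (I − A)⁻¹ d = adj(I−A)·d / det(I−A); in particular x_1 = (0.4550·200 + 0.2400·420 + 0.1050·240) / 0.1745 = 217.00 / 0.1745 ≈ 1243.5530.
Intermediate flow from 3 to 1: z_31 = a_31 · x_1 = 0.15 × 217.00 / 0.1745 = 32.55 / 0.1745 ≈ 186.53.

z_31 = 186.53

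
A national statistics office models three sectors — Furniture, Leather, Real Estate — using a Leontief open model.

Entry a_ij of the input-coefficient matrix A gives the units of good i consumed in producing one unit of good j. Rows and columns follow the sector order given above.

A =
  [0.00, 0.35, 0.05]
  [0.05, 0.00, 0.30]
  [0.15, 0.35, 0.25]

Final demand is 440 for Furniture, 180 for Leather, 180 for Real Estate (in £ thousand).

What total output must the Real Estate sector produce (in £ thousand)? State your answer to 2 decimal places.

I − A =
  [   1.00    -0.35    -0.05]
  [  -0.05     1.00    -0.30]
  [  -0.15    -0.35     0.75]
Cofactors of I−A, C_ij = (−1)^(i+j)·(minor ij) (rows/columns in the sector order above):
  C_11 = (1.00)(0.75) − (-0.30)(-0.35) = 0.6450
  C_12 = −[(-0.05)(0.75) − (-0.30)(-0.15)] = 0.0825
  C_13 = (-0.05)(-0.35) − (1.00)(-0.15) = 0.1675
  C_21 = −[(-0.35)(0.75) − (-0.05)(-0.35)] = 0.2800
  C_22 = (1.00)(0.75) − (-0.05)(-0.15) = 0.7425
  C_23 = −[(1.00)(-0.35) − (-0.35)(-0.15)] = 0.4025
  C_31 = (-0.35)(-0.30) − (-0.05)(1.00) = 0.1550
  C_32 = −[(1.00)(-0.30) − (-0.05)(-0.05)] = 0.3025
  C_33 = (1.00)(1.00) − (-0.35)(-0.05) = 0.9825
det(I−A) = Σ_j (I−A)_1j·C_1j = (1.00)(0.6450) + (-0.35)(0.0825) + (-0.05)(0.1675) = 0.60775
adj(I−A) = Cᵀ =
  [ 0.6450   0.2800   0.1550]
  [ 0.0825   0.7425   0.3025]
  [ 0.1675   0.4025   0.9825]
(I − A)⁻¹ = adj(I−A) / det(I−A) ≈
  [   1.0613     0.4607     0.2550]
  [   0.1357     1.2217     0.4977]
  [   0.2756     0.6623     1.6166]
x = (I − A)⁻¹ d = adj(I−A)·d / det(I−A), with det(I−A) = 0.60775:
  x_1 = (0.6450·440 + 0.2800·180 + 0.1550·180) / 0.60775 = 362.10 / 0.60775 ≈ 595.80
  x_2 = (0.0825·440 + 0.7425·180 + 0.3025·180) / 0.60775 = 224.40 / 0.60775 ≈ 369.23
  x_3 = (0.1675·440 + 0.4025·180 + 0.9825·180) / 0.60775 = 323.00 / 0.60775 ≈ 531.47

x_3 = 531.47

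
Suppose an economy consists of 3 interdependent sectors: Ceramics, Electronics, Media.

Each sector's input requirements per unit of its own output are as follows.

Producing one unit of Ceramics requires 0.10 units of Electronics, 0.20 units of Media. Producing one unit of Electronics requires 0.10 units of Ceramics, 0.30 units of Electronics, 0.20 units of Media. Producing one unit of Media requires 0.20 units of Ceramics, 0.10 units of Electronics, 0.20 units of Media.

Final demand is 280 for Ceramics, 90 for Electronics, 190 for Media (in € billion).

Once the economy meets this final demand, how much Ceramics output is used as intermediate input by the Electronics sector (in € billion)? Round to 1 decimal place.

I − A =
  [   1.00    -0.10    -0.20]
  [  -0.10     0.70    -0.10]
  [  -0.20    -0.20     0.80]
Cofactors of I−A, C_ij = (−1)^(i+j)·(minor ij) (rows/columns in the sector order above):
  C_11 = (0.70)(0.80) − (-0.10)(-0.20) = 0.5400
  C_12 = −[(-0.10)(0.80) − (-0.10)(-0.20)] = 0.1000
  C_13 = (-0.10)(-0.20) − (0.70)(-0.20) = 0.1600
  C_21 = −[(-0.10)(0.80) − (-0.20)(-0.20)] = 0.1200
  C_22 = (1.00)(0.80) − (-0.20)(-0.20) = 0.7600
  C_23 = −[(1.00)(-0.20) − (-0.10)(-0.20)] = 0.2200
  C_31 = (-0.10)(-0.10) − (-0.20)(0.70) = 0.1500
  C_32 = −[(1.00)(-0.10) − (-0.20)(-0.10)] = 0.1200
  C_33 = (1.00)(0.70) − (-0.10)(-0.10) = 0.6900
det(I−A) = Σ_j (I−A)_1j·C_1j = (1.00)(0.5400) + (-0.10)(0.1000) + (-0.20)(0.1600) = 0.4980
adj(I−A) = Cᵀ =
  [ 0.5400   0.1200   0.1500]
  [ 0.1000   0.7600   0.1200]
  [ 0.1600   0.2200   0.6900]
(I − A)⁻¹ = adj(I−A) / det(I−A) ≈
  [   1.0843     0.2410     0.3012]
  [   0.2008     1.5261     0.2410]
  [   0.3213     0.4418     1.3855]
First solve x = (I − A)⁻¹ d = adj(I−A)·d / det(I−A); in particular x_E = (0.1000·280 + 0.7600·90 + 0.1200·190) / 0.4980 = 119.20 / 0.4980 ≈ 239.357.
Intermediate flow from C to E: z_CE = a_CE · x_E = 0.10 × 119.20 / 0.4980 = 11.92 / 0.4980 ≈ 23.9.

z_CE = 23.9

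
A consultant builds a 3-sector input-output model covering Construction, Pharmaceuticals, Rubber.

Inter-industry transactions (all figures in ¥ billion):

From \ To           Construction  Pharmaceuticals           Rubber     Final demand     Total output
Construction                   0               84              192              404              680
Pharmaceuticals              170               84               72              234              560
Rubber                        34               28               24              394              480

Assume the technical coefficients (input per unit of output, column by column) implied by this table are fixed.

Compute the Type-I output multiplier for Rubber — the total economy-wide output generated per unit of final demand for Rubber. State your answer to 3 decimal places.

m_3 = 1.922

Technical coefficients a_ij = z_ij / X_j:
  a_11 = 0/680 = 0.00, a_21 = 170/680 = 0.25, a_31 = 34/680 = 0.05
  a_12 = 84/560 = 0.15, a_22 = 84/560 = 0.15, a_32 = 28/560 = 0.05
  a_13 = 192/480 = 0.40, a_23 = 72/480 = 0.15, a_33 = 24/480 = 0.05
I − A =
  [   1.00    -0.15    -0.40]
  [  -0.25     0.85    -0.15]
  [  -0.05    -0.05     0.95]
Cofactors of I−A, C_ij = (−1)^(i+j)·(minor ij) (rows/columns in the sector order above):
  C_11 = (0.85)(0.95) − (-0.15)(-0.05) = 0.8000
  C_12 = −[(-0.25)(0.95) − (-0.15)(-0.05)] = 0.2450
  C_13 = (-0.25)(-0.05) − (0.85)(-0.05) = 0.0550
  C_21 = −[(-0.15)(0.95) − (-0.40)(-0.05)] = 0.1625
  C_22 = (1.00)(0.95) − (-0.40)(-0.05) = 0.9300
  C_23 = −[(1.00)(-0.05) − (-0.15)(-0.05)] = 0.0575
  C_31 = (-0.15)(-0.15) − (-0.40)(0.85) = 0.3625
  C_32 = −[(1.00)(-0.15) − (-0.40)(-0.25)] = 0.2500
  C_33 = (1.00)(0.85) − (-0.15)(-0.25) = 0.8125
det(I−A) = Σ_j (I−A)_1j·C_1j = (1.00)(0.8000) + (-0.15)(0.2450) + (-0.40)(0.0550) = 0.74125
adj(I−A) = Cᵀ =
  [ 0.8000   0.1625   0.3625]
  [ 0.2450   0.9300   0.2500]
  [ 0.0550   0.0575   0.8125]
(I − A)⁻¹ = adj(I−A) / det(I−A) ≈
  [   1.0793     0.2192     0.4890]
  [   0.3305     1.2546     0.3373]
  [   0.0742     0.0776     1.0961]
The output multiplier for sector j is the column-j sum of the Leontief inverse (I − A)⁻¹ = adj(I−A) / det(I−A).
Column 3 of adj(I−A): (0.3625, 0.2500, 0.8125); det(I−A) = 0.74125.
m_3 = (0.3625 + 0.2500 + 0.8125) / 0.74125 = 1.425 / 0.74125 ≈ 1.922.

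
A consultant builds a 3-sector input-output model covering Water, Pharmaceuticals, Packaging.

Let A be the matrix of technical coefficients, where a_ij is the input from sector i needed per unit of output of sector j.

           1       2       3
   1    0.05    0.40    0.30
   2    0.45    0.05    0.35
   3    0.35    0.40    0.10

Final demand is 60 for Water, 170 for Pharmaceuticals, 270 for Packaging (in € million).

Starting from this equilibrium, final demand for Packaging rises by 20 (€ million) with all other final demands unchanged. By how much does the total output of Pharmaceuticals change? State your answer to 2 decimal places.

Δx_2 = 29.73

I − A =
  [   0.95    -0.40    -0.30]
  [  -0.45     0.95    -0.35]
  [  -0.35    -0.40     0.90]
Cofactors of I−A, C_ij = (−1)^(i+j)·(minor ij) (rows/columns in the sector order above):
  C_11 = (0.95)(0.90) − (-0.35)(-0.40) = 0.7150
  C_12 = −[(-0.45)(0.90) − (-0.35)(-0.35)] = 0.5275
  C_13 = (-0.45)(-0.40) − (0.95)(-0.35) = 0.5125
  C_21 = −[(-0.40)(0.90) − (-0.30)(-0.40)] = 0.4800
  C_22 = (0.95)(0.90) − (-0.30)(-0.35) = 0.7500
  C_23 = −[(0.95)(-0.40) − (-0.40)(-0.35)] = 0.5200
  C_31 = (-0.40)(-0.35) − (-0.30)(0.95) = 0.4250
  C_32 = −[(0.95)(-0.35) − (-0.30)(-0.45)] = 0.4675
  C_33 = (0.95)(0.95) − (-0.40)(-0.45) = 0.7225
det(I−A) = Σ_j (I−A)_1j·C_1j = (0.95)(0.7150) + (-0.40)(0.5275) + (-0.30)(0.5125) = 0.3145
adj(I−A) = Cᵀ =
  [ 0.7150   0.4800   0.4250]
  [ 0.5275   0.7500   0.4675]
  [ 0.5125   0.5200   0.7225]
(I − A)⁻¹ = adj(I−A) / det(I−A) ≈
  [   2.2734     1.5262     1.3514]
  [   1.6773     2.3847     1.4865]
  [   1.6296     1.6534     2.2973]
Δx = (I − A)⁻¹ Δd with Δd having +20 in the Packaging component and 0 elsewhere.
So Δx_2 = L_23 · (+20), where L_23 = adj(I−A)_23 / det(I−A) = 0.4675 / 0.3145.
Δx_2 = 0.4675 × (+20) / 0.3145 = 9.35 / 0.3145 ≈ 29.73.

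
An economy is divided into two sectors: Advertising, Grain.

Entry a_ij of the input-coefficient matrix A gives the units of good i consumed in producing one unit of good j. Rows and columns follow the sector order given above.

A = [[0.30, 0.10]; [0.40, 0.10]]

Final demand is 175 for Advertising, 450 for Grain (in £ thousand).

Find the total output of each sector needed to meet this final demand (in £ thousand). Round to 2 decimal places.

I − A =
  [   0.70    -0.10]
  [  -0.40     0.90]
det(I−A) = (0.70)(0.90) − (-0.10)(-0.40) = 0.5900
adj(I−A) = [[0.90, 0.10], [0.40, 0.70]]
(I − A)⁻¹ = adj(I−A) / det(I−A) ≈
  [   1.5254     0.1695]
  [   0.6780     1.1864]
x = (I − A)⁻¹ d = adj(I−A)·d / det(I−A), with det(I−A) = 0.5900:
  x_1 = (0.90·175 + 0.10·450) / 0.5900 = 202.50 / 0.5900 ≈ 343.22
  x_2 = (0.40·175 + 0.70·450) / 0.5900 = 385.00 / 0.5900 ≈ 652.54

x_1 = 343.22, x_2 = 652.54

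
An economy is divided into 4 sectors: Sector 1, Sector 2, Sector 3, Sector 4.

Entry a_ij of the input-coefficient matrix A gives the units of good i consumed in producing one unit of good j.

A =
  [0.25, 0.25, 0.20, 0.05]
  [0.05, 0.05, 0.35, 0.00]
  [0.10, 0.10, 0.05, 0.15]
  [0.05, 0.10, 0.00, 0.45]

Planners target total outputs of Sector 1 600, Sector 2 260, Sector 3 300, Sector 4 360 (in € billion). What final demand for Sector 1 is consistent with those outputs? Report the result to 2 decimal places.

d_1 = 307.00

I − A =
  [   0.75    -0.25    -0.20    -0.05]
  [  -0.05     0.95    -0.35     0.00]
  [  -0.10    -0.10     0.95    -0.15]
  [  -0.05    -0.10     0.00     0.55]
d = (I − A) x:
  d_1 = (+0.75)·600 + (-0.25)·260 + (-0.20)·300 + (-0.05)·360 = 307.00
  d_2 = (-0.05)·600 + (+0.95)·260 + (-0.35)·300 + (+0.00)·360 = 112.00
  d_3 = (-0.10)·600 + (-0.10)·260 + (+0.95)·300 + (-0.15)·360 = 145.00
  d_4 = (-0.05)·600 + (-0.10)·260 + (+0.00)·300 + (+0.55)·360 = 142.00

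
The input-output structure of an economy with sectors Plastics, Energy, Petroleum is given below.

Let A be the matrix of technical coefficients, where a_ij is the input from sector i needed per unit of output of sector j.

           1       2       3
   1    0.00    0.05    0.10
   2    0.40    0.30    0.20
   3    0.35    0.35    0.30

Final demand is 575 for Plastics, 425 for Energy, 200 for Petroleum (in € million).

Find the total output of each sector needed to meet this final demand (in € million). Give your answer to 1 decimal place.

I − A =
  [   1.00    -0.05    -0.10]
  [  -0.40     0.70    -0.20]
  [  -0.35    -0.35     0.70]
Cofactors of I−A, C_ij = (−1)^(i+j)·(minor ij) (rows/columns in the sector order above):
  C_11 = (0.70)(0.70) − (-0.20)(-0.35) = 0.4200
  C_12 = −[(-0.40)(0.70) − (-0.20)(-0.35)] = 0.3500
  C_13 = (-0.40)(-0.35) − (0.70)(-0.35) = 0.3850
  C_21 = −[(-0.05)(0.70) − (-0.10)(-0.35)] = 0.0700
  C_22 = (1.00)(0.70) − (-0.10)(-0.35) = 0.6650
  C_23 = −[(1.00)(-0.35) − (-0.05)(-0.35)] = 0.3675
  C_31 = (-0.05)(-0.20) − (-0.10)(0.70) = 0.0800
  C_32 = −[(1.00)(-0.20) − (-0.10)(-0.40)] = 0.2400
  C_33 = (1.00)(0.70) − (-0.05)(-0.40) = 0.6800
det(I−A) = Σ_j (I−A)_1j·C_1j = (1.00)(0.4200) + (-0.05)(0.3500) + (-0.10)(0.3850) = 0.3640
adj(I−A) = Cᵀ =
  [ 0.4200   0.0700   0.0800]
  [ 0.3500   0.6650   0.2400]
  [ 0.3850   0.3675   0.6800]
(I − A)⁻¹ = adj(I−A) / det(I−A) ≈
  [   1.1538     0.1923     0.2198]
  [   0.9615     1.8269     0.6593]
  [   1.0577     1.0096     1.8681]
x = (I − A)⁻¹ d = adj(I−A)·d / det(I−A), with det(I−A) = 0.3640:
  x_1 = (0.4200·575 + 0.0700·425 + 0.0800·200) / 0.3640 = 287.25 / 0.3640 ≈ 789.1
  x_2 = (0.3500·575 + 0.6650·425 + 0.2400·200) / 0.3640 = 531.875 / 0.3640 ≈ 1461.2
  x_3 = (0.3850·575 + 0.3675·425 + 0.6800·200) / 0.3640 = 513.5625 / 0.3640 ≈ 1410.9

x_1 = 789.1, x_2 = 1461.2, x_3 = 1410.9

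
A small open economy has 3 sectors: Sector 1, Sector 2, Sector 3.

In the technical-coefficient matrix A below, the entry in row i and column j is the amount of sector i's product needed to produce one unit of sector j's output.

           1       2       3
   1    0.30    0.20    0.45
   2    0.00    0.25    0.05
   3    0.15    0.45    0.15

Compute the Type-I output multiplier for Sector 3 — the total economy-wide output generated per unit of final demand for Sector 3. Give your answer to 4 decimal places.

I − A =
  [   0.70    -0.20    -0.45]
  [   0.00     0.75    -0.05]
  [  -0.15    -0.45     0.85]
Cofactors of I−A, C_ij = (−1)^(i+j)·(minor ij) (rows/columns in the sector order above):
  C_11 = (0.75)(0.85) − (-0.05)(-0.45) = 0.6150
  C_12 = −[(0.00)(0.85) − (-0.05)(-0.15)] = 0.0075
  C_13 = (0.00)(-0.45) − (0.75)(-0.15) = 0.1125
  C_21 = −[(-0.20)(0.85) − (-0.45)(-0.45)] = 0.3725
  C_22 = (0.70)(0.85) − (-0.45)(-0.15) = 0.5275
  C_23 = −[(0.70)(-0.45) − (-0.20)(-0.15)] = 0.3450
  C_31 = (-0.20)(-0.05) − (-0.45)(0.75) = 0.3475
  C_32 = −[(0.70)(-0.05) − (-0.45)(0.00)] = 0.0350
  C_33 = (0.70)(0.75) − (-0.20)(0.00) = 0.5250
det(I−A) = Σ_j (I−A)_1j·C_1j = (0.70)(0.6150) + (-0.20)(0.0075) + (-0.45)(0.1125) = 0.378375
adj(I−A) = Cᵀ =
  [ 0.6150   0.3725   0.3475]
  [ 0.0075   0.5275   0.0350]
  [ 0.1125   0.3450   0.5250]
(I − A)⁻¹ = adj(I−A) / det(I−A) ≈
  [   1.62537     0.98447     0.91840]
  [   0.01982     1.39412     0.09250]
  [   0.29732     0.91179     1.38751]
The output multiplier for sector j is the column-j sum of the Leontief inverse (I − A)⁻¹ = adj(I−A) / det(I−A).
Column 3 of adj(I−A): (0.3475, 0.0350, 0.5250); det(I−A) = 0.378375.
m_3 = (0.3475 + 0.0350 + 0.5250) / 0.378375 = 0.9075 / 0.378375 ≈ 2.3984.

m_3 = 2.3984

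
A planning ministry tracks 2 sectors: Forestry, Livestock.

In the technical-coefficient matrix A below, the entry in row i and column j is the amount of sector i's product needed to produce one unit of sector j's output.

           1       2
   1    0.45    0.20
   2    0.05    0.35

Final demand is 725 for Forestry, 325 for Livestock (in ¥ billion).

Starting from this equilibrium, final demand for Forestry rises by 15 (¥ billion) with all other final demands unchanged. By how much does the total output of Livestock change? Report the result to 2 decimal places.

Δx_2 = 2.16

I − A =
  [   0.55    -0.20]
  [  -0.05     0.65]
det(I−A) = (0.55)(0.65) − (-0.20)(-0.05) = 0.3475
adj(I−A) = [[0.65, 0.20], [0.05, 0.55]]
(I − A)⁻¹ = adj(I−A) / det(I−A) ≈
  [   1.8705     0.5755]
  [   0.1439     1.5827]
Δx = (I − A)⁻¹ Δd with Δd having +15 in the Forestry component and 0 elsewhere.
So Δx_2 = L_21 · (+15), where L_21 = adj(I−A)_21 / det(I−A) = 0.05 / 0.3475.
Δx_2 = 0.05 × (+15) / 0.3475 = 0.75 / 0.3475 ≈ 2.16.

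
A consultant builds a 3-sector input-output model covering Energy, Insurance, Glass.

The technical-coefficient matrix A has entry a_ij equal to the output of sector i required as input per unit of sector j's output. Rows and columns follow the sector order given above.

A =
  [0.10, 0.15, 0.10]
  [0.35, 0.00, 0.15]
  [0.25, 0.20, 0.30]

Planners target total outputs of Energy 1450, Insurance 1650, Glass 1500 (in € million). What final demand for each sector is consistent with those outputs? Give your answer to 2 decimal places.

I − A =
  [   0.90    -0.15    -0.10]
  [  -0.35     1.00    -0.15]
  [  -0.25    -0.20     0.70]
d = (I − A) x:
  d_E = (+0.90)·1450 + (-0.15)·1650 + (-0.10)·1500 = 907.50
  d_I = (-0.35)·1450 + (+1.00)·1650 + (-0.15)·1500 = 917.50
  d_G = (-0.25)·1450 + (-0.20)·1650 + (+0.70)·1500 = 357.50

d_E = 907.50, d_I = 917.50, d_G = 357.50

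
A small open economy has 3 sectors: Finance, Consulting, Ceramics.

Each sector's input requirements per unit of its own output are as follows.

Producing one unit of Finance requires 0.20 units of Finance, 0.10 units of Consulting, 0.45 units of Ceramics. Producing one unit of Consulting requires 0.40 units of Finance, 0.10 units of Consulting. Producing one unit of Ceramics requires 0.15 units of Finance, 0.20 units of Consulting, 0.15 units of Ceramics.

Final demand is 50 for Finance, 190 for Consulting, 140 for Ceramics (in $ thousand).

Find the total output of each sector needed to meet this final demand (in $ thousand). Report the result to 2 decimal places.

x_1 = 276.26, x_2 = 310.91, x_3 = 310.96

I − A =
  [   0.80    -0.40    -0.15]
  [  -0.10     0.90    -0.20]
  [  -0.45     0.00     0.85]
Cofactors of I−A, C_ij = (−1)^(i+j)·(minor ij) (rows/columns in the sector order above):
  C_11 = (0.90)(0.85) − (-0.20)(0.00) = 0.7650
  C_12 = −[(-0.10)(0.85) − (-0.20)(-0.45)] = 0.1750
  C_13 = (-0.10)(0.00) − (0.90)(-0.45) = 0.4050
  C_21 = −[(-0.40)(0.85) − (-0.15)(0.00)] = 0.3400
  C_22 = (0.80)(0.85) − (-0.15)(-0.45) = 0.6125
  C_23 = −[(0.80)(0.00) − (-0.40)(-0.45)] = 0.1800
  C_31 = (-0.40)(-0.20) − (-0.15)(0.90) = 0.2150
  C_32 = −[(0.80)(-0.20) − (-0.15)(-0.10)] = 0.1750
  C_33 = (0.80)(0.90) − (-0.40)(-0.10) = 0.6800
det(I−A) = Σ_j (I−A)_1j·C_1j = (0.80)(0.7650) + (-0.40)(0.1750) + (-0.15)(0.4050) = 0.48125
adj(I−A) = Cᵀ =
  [ 0.7650   0.3400   0.2150]
  [ 0.1750   0.6125   0.1750]
  [ 0.4050   0.1800   0.6800]
(I − A)⁻¹ = adj(I−A) / det(I−A) ≈
  [   1.5896     0.7065     0.4468]
  [   0.3636     1.2727     0.3636]
  [   0.8416     0.3740     1.4130]
x = (I − A)⁻¹ d = adj(I−A)·d / det(I−A), with det(I−A) = 0.48125:
  x_1 = (0.7650·50 + 0.3400·190 + 0.2150·140) / 0.48125 = 132.95 / 0.48125 ≈ 276.26
  x_2 = (0.1750·50 + 0.6125·190 + 0.1750·140) / 0.48125 = 149.625 / 0.48125 ≈ 310.91
  x_3 = (0.4050·50 + 0.1800·190 + 0.6800·140) / 0.48125 = 149.65 / 0.48125 ≈ 310.96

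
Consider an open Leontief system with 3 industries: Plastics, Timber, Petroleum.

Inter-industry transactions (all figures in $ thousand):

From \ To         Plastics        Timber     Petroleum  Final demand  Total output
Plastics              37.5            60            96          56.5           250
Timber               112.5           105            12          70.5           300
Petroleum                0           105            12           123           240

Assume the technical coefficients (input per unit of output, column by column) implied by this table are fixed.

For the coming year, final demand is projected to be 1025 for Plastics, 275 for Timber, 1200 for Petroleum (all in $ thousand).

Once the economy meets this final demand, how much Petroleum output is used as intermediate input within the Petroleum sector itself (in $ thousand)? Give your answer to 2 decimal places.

z_33 = 110.41

Technical coefficients a_ij = z_ij / X_j:
  a_11 = 37.5/250 = 0.15, a_21 = 112.5/250 = 0.45, a_31 = 0/250 = 0.00
  a_12 = 60/300 = 0.20, a_22 = 105/300 = 0.35, a_32 = 105/300 = 0.35
  a_13 = 96/240 = 0.40, a_23 = 12/240 = 0.05, a_33 = 12/240 = 0.05
I − A =
  [   0.85    -0.20    -0.40]
  [  -0.45     0.65    -0.05]
  [   0.00    -0.35     0.95]
Cofactors of I−A, C_ij = (−1)^(i+j)·(minor ij) (rows/columns in the sector order above):
  C_11 = (0.65)(0.95) − (-0.05)(-0.35) = 0.6000
  C_12 = −[(-0.45)(0.95) − (-0.05)(0.00)] = 0.4275
  C_13 = (-0.45)(-0.35) − (0.65)(0.00) = 0.1575
  C_21 = −[(-0.20)(0.95) − (-0.40)(-0.35)] = 0.3300
  C_22 = (0.85)(0.95) − (-0.40)(0.00) = 0.8075
  C_23 = −[(0.85)(-0.35) − (-0.20)(0.00)] = 0.2975
  C_31 = (-0.20)(-0.05) − (-0.40)(0.65) = 0.2700
  C_32 = −[(0.85)(-0.05) − (-0.40)(-0.45)] = 0.2225
  C_33 = (0.85)(0.65) − (-0.20)(-0.45) = 0.4625
det(I−A) = Σ_j (I−A)_1j·C_1j = (0.85)(0.6000) + (-0.20)(0.4275) + (-0.40)(0.1575) = 0.3615
adj(I−A) = Cᵀ =
  [ 0.6000   0.3300   0.2700]
  [ 0.4275   0.8075   0.2225]
  [ 0.1575   0.2975   0.4625]
(I − A)⁻¹ = adj(I−A) / det(I−A) ≈
  [   1.6598     0.9129     0.7469]
  [   1.1826     2.2337     0.6155]
  [   0.4357     0.8230     1.2794]
First solve x = (I − A)⁻¹ d = adj(I−A)·d / det(I−A); in particular x_3 = (0.1575·1025 + 0.2975·275 + 0.4625·1200) / 0.3615 = 798.25 / 0.3615 ≈ 2208.1604.
Intermediate flow from 3 to 3: z_33 = a_33 · x_3 = 0.05 × 798.25 / 0.3615 = 39.9125 / 0.3615 ≈ 110.41.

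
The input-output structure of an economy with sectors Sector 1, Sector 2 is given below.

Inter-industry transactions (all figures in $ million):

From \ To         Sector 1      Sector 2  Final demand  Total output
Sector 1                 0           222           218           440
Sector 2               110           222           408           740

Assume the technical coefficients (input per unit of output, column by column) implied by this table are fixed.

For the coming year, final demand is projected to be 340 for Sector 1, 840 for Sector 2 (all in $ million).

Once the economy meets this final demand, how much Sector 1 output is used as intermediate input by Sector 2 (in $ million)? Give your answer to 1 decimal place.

z_12 = 444.0

Technical coefficients a_ij = z_ij / X_j:
  a_11 = 0/440 = 0.00, a_21 = 110/440 = 0.25
  a_12 = 222/740 = 0.30, a_22 = 222/740 = 0.30
I − A =
  [   1.00    -0.30]
  [  -0.25     0.70]
det(I−A) = (1.00)(0.70) − (-0.30)(-0.25) = 0.6250
adj(I−A) = [[0.70, 0.30], [0.25, 1.00]]
(I − A)⁻¹ = adj(I−A) / det(I−A) ≈
  [   1.1200     0.4800]
  [   0.4000     1.6000]
First solve x = (I − A)⁻¹ d = adj(I−A)·d / det(I−A); in particular x_2 = (0.25·340 + 1.00·840) / 0.6250 = 925.00 / 0.6250 = 1480.000.
Intermediate flow from 1 to 2: z_12 = a_12 · x_2 = 0.30 × 925.00 / 0.6250 = 277.50 / 0.6250 = 444.0.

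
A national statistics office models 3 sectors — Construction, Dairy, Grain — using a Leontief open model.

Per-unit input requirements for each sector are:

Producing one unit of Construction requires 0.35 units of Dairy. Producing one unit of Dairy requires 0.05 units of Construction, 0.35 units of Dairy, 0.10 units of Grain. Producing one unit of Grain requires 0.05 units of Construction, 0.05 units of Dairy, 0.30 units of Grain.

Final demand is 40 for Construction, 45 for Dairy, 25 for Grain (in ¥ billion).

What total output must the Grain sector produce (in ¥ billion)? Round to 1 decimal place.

I − A =
  [   1.00    -0.05    -0.05]
  [  -0.35     0.65    -0.05]
  [   0.00    -0.10     0.70]
Cofactors of I−A, C_ij = (−1)^(i+j)·(minor ij) (rows/columns in the sector order above):
  C_11 = (0.65)(0.70) − (-0.05)(-0.10) = 0.4500
  C_12 = −[(-0.35)(0.70) − (-0.05)(0.00)] = 0.2450
  C_13 = (-0.35)(-0.10) − (0.65)(0.00) = 0.0350
  C_21 = −[(-0.05)(0.70) − (-0.05)(-0.10)] = 0.0400
  C_22 = (1.00)(0.70) − (-0.05)(0.00) = 0.7000
  C_23 = −[(1.00)(-0.10) − (-0.05)(0.00)] = 0.1000
  C_31 = (-0.05)(-0.05) − (-0.05)(0.65) = 0.0350
  C_32 = −[(1.00)(-0.05) − (-0.05)(-0.35)] = 0.0675
  C_33 = (1.00)(0.65) − (-0.05)(-0.35) = 0.6325
det(I−A) = Σ_j (I−A)_1j·C_1j = (1.00)(0.4500) + (-0.05)(0.2450) + (-0.05)(0.0350) = 0.4360
adj(I−A) = Cᵀ =
  [ 0.4500   0.0400   0.0350]
  [ 0.2450   0.7000   0.0675]
  [ 0.0350   0.1000   0.6325]
(I − A)⁻¹ = adj(I−A) / det(I−A) ≈
  [   1.0321     0.0917     0.0803]
  [   0.5619     1.6055     0.1548]
  [   0.0803     0.2294     1.4507]
x = (I − A)⁻¹ d = adj(I−A)·d / det(I−A), with det(I−A) = 0.4360:
  x_C = (0.4500·40 + 0.0400·45 + 0.0350·25) / 0.4360 = 20.675 / 0.4360 ≈ 47.4
  x_D = (0.2450·40 + 0.7000·45 + 0.0675·25) / 0.4360 = 42.9875 / 0.4360 ≈ 98.6
  x_G = (0.0350·40 + 0.1000·45 + 0.6325·25) / 0.4360 = 21.7125 / 0.4360 ≈ 49.8

x_G = 49.8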